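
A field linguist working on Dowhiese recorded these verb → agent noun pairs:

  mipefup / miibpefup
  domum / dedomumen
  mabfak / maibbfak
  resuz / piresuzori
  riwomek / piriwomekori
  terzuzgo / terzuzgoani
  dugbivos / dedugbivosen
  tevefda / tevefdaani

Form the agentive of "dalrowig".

dedalrowigen

"dalrowig" begins with d-. The stems beginning with d- (dugbivos → dedugbivosen, domum → dedomumen) add de- … -en around the stem.
So dalrowig → dedalrowigen.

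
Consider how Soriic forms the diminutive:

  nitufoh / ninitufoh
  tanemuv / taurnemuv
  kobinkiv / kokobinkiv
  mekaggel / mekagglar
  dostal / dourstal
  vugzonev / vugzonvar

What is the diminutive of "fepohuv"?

"fepohuv" has last vowel 'u'. The one such stem in the data (tanemuv → taurnemuv) inserts -ur- after the first vowel (as does dostal), so the same rule applies.
The other patterns: stems whose last vowel is 'e' delete the last vowel and add -ar; stems whose last vowel is 'i' or 'o' repeat the first consonant+vowel as a prefix.
So fepohuv → feurpohuv.

feurpohuv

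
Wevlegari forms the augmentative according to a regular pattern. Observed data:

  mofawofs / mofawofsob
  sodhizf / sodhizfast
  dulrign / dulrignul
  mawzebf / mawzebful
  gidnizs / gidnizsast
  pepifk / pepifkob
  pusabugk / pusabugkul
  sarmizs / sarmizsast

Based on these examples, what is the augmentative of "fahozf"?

fahozfast

mofawofs and gidnizs both end in -s yet inflect differently (mofawofsob, gidnizsast), so the final letter is not what conditions the rule; the second-to-last letter is.
"fahozf" has second-to-last letter 'z'. The stems whose second-to-last letter is 'z' (gidnizs → gidnizsast, sodhizf → sodhizfast, sarmizs → sarmizsast) add -ast.
So fahozf → fahozfast.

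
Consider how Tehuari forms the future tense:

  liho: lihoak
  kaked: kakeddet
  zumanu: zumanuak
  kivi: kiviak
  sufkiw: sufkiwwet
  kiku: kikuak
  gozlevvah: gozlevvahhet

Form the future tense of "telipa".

telipaak

kivi and sufkiw both have last vowel 'i' yet inflect differently (kiviak, sufkiwwet), so the last vowel is not what conditions the rule; whether the stem ends in a vowel or a consonant is.
"telipa" ends in a vowel. The stems ending in a vowel (kiku → kikuak, zumanu → zumanuak, kivi → kiviak) add -ak.
The other pattern: stems ending in a consonant double the final consonant and add -et.
So telipa → telipaak.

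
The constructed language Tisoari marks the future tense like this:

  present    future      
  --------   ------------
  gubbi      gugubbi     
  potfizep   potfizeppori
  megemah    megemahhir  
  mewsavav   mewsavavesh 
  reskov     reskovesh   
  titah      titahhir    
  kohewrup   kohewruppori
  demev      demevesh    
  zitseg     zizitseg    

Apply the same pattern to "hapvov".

hapvovesh

titah and mewsavav both have last vowel 'a' yet inflect differently (titahhir, mewsavavesh), so the last vowel is not what conditions the rule; the final letter is.
"hapvov" ends in -v. The stems ending in -v (demev → demevesh, reskov → reskovesh, mewsavav → mewsavavesh) add -esh.
The other patterns: stems ending in -h double the final consonant and add -ir; stems ending in -p double the final consonant and add -ori; stems ending in -g or -i repeat the first consonant+vowel as a prefix.
So hapvov → hapvovesh.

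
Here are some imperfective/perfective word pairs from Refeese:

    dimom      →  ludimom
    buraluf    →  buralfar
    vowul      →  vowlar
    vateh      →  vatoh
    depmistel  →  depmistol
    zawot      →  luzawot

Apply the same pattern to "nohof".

lunohof

depmistel and vowul both end in -l yet inflect differently (depmistol, vowlar), so the final letter is not what conditions the rule; the last vowel is.
"nohof" has last vowel 'o'. The stems whose last vowel is 'o' (zawot → luzawot, dimom → ludimom) add the prefix lu-.
The other patterns: stems whose last vowel is 'e' change the last vowel to 'o'; stems whose last vowel is 'u' delete the last vowel and add -ar.
So nohof → lunohof.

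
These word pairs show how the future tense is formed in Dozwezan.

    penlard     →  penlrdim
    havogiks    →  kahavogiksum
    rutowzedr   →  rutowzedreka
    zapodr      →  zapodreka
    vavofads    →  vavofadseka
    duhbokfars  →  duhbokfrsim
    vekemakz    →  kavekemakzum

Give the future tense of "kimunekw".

havogiks and vavofads both end in -s yet inflect differently (kahavogiksum, vavofadseka), so the final letter is not what conditions the rule; the second-to-last letter is.
"kimunekw" has second-to-last letter 'k'. The stems whose second-to-last letter is 'k' (vekemakz → kavekemakzum, havogiks → kahavogiksum) add ka- … -um around the stem.
So kimunekw → kakimunekwum.

kakimunekwum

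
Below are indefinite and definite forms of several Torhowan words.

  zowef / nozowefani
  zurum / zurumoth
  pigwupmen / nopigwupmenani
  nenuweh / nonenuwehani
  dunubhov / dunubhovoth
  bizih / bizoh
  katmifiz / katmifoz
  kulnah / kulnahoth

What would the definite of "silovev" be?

nosilovevani

nenuweh and bizih both end in -h yet inflect differently (nonenuwehani, bizoh), so the final letter is not what conditions the rule; the last vowel is.
"silovev" has last vowel 'e'. The stems whose last vowel is 'e' (pigwupmen → nopigwupmenani, nenuweh → nonenuwehani, zowef → nozowefani) add no- … -ani around the stem.
The other patterns: stems whose last vowel is 'i' change the last vowel to 'o'; stems whose last vowel is 'a', 'o' or 'u' add -oth.
So silovev → nosilovevani.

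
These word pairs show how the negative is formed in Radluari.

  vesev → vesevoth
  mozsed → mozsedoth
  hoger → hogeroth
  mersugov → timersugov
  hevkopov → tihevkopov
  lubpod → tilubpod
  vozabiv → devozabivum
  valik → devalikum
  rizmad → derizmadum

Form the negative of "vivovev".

"vivovev" has last vowel 'e'. The stems whose last vowel is 'e' (vesev → vesevoth, mozsed → mozsedoth, hoger → hogeroth) add -oth.
The other patterns: stems whose last vowel is 'o' add the prefix ti-; stems whose last vowel is 'a' or 'i' add de- … -um around the stem.
So vivovev → vivovevoth.

vivovevoth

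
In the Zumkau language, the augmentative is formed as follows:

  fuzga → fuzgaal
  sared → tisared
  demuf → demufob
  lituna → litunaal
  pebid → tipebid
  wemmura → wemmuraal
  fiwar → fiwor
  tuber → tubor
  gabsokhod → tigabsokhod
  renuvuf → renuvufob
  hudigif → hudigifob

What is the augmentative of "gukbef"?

hudigif and pebid both have last vowel 'i' yet inflect differently (hudigifob, tipebid), so the last vowel is not what conditions the rule; the final letter is.
"gukbef" ends in -f. The stems ending in -f (demuf → demufob, hudigif → hudigifob, renuvuf → renuvufob) add -ob.
The other patterns: stems ending in -d add the prefix ti-; stems ending in -a add -al; stems ending in -r change the last vowel to 'o'.
So gukbef → gukbefob.

gukbefob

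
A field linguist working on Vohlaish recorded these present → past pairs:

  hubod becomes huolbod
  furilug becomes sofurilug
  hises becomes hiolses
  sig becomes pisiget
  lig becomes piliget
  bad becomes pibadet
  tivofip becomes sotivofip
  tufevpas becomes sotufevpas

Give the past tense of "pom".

bad and hubod both end in -d yet inflect differently (pibadet, huolbod), so the final letter is not what conditions the rule; the number of vowels is.
"pom" has 1 vowel. The stems with 1 vowel (sig → pisiget, bad → pibadet, lig → piliget) add pi- … -et around the stem.
So pom → pipomet.

pipomet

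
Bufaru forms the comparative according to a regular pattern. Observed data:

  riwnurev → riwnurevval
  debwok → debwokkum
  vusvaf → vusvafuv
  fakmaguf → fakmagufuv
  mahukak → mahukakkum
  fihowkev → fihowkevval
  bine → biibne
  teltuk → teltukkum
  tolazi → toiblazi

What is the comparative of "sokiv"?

sokivval

mahukak and vusvaf both have last vowel 'a' yet inflect differently (mahukakkum, vusvafuv), so the last vowel is not what conditions the rule; the final letter is.
"sokiv" ends in -v. The stems ending in -v (fihowkev → fihowkevval, riwnurev → riwnurevval) double the final consonant and add -al.
The other patterns: stems ending in -k double the final consonant and add -um; stems ending in -f add -uv; stems ending in -e or -i insert -ib- after the first vowel.
So sokiv → sokivval.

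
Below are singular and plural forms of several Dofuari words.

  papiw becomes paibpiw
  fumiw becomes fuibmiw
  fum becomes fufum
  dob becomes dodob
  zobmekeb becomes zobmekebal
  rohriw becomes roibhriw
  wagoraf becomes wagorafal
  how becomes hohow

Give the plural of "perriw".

how and rohriw both end in -w yet inflect differently (hohow, roibhriw), so the final letter is not what conditions the rule; the number of vowels is.
"perriw" has 2 vowels. The stems with 2 vowels (rohriw → roibhriw, fumiw → fuibmiw, papiw → paibpiw) insert -ib- after the first vowel.
So perriw → peibrriw.

peibrriw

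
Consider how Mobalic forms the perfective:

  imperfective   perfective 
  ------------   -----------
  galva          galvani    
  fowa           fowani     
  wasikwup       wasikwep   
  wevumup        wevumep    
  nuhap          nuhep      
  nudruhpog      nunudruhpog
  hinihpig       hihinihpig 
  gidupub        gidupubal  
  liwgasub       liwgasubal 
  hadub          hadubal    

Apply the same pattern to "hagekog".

galva and nuhap both have last vowel 'a' yet inflect differently (galvani, nuhep), so the last vowel is not what conditions the rule; the final letter is.
"hagekog" ends in -g. The stems ending in -g (nudruhpog → nunudruhpog, hinihpig → hihinihpig) repeat the first consonant+vowel as a prefix.
The other patterns: stems ending in -a drop the final letter and add -ani; stems ending in -p change the last vowel to 'e'; stems ending in -b add -al.
So hagekog → hahagekog.

hahagekog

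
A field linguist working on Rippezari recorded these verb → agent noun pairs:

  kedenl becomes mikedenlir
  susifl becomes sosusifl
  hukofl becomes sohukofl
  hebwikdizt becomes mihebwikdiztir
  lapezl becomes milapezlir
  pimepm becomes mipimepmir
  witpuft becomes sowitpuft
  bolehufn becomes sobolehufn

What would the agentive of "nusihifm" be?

sonusihifm

"nusihifm" has second-to-last letter 'f'. The stems whose second-to-last letter is 'f' (hukofl → sohukofl, susifl → sosusifl, bolehufn → sobolehufn) add the prefix so-.
The other pattern: stems whose second-to-last letter is 'n', 'p' or 'z' add mi- … -ir around the stem.
So nusihifm → sonusihifm.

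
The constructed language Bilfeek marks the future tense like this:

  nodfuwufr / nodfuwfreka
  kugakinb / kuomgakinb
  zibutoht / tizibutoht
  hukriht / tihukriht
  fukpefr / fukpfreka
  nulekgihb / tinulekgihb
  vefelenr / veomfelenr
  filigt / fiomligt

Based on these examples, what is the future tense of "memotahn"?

timemotahn

nodfuwufr and vefelenr both end in -r yet inflect differently (nodfuwfreka, veomfelenr), so the final letter is not what conditions the rule; the second-to-last letter is.
"memotahn" has second-to-last letter 'h'. The stems whose second-to-last letter is 'h' (nulekgihb → tinulekgihb, hukriht → tihukriht, zibutoht → tizibutoht) add the prefix ti-.
So memotahn → timemotahn.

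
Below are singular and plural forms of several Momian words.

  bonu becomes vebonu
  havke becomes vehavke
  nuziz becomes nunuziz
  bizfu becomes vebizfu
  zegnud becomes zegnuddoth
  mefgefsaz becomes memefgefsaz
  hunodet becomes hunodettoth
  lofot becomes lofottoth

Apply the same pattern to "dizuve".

vedizuve

hunodet and havke both have last vowel 'e' yet inflect differently (hunodettoth, vehavke), so the last vowel is not what conditions the rule; the final letter is.
"dizuve" ends in -e. The one such stem in the data (havke → vehavke) adds the prefix ve-, so the same rule applies.
The other patterns: stems ending in -d or -t double the final consonant and add -oth; stems ending in -z repeat the first consonant+vowel as a prefix.
So dizuve → vedizuve.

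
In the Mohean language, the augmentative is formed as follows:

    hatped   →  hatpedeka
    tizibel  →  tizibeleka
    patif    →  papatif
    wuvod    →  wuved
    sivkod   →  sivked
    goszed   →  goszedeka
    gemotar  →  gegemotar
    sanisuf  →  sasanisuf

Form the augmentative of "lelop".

"lelop" has last vowel 'o'. The stems whose last vowel is 'o' (sivkod → sivked, wuvod → wuved) change the last vowel to 'e'.
So lelop → lelep.

lelep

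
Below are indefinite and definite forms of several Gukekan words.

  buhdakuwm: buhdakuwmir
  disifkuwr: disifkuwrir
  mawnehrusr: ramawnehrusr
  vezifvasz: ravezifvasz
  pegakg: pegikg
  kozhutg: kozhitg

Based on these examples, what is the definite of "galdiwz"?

disifkuwr and mawnehrusr both end in -r yet inflect differently (disifkuwrir, ramawnehrusr), so the final letter is not what conditions the rule; the second-to-last letter is.
"galdiwz" has second-to-last letter 'w'. The stems whose second-to-last letter is 'w' (buhdakuwm → buhdakuwmir, disifkuwr → disifkuwrir) add -ir.
The other patterns: stems whose second-to-last letter is 's' add the prefix ra-; stems whose second-to-last letter is 'k' or 't' change the last vowel to 'i'.
So galdiwz → galdiwzir.

galdiwzir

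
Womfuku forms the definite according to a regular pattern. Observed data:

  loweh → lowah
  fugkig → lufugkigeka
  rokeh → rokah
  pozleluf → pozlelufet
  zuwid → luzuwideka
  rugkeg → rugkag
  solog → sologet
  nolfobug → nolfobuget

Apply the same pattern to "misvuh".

fugkig and rugkeg both end in -g yet inflect differently (lufugkigeka, rugkag), so the final letter is not what conditions the rule; the last vowel is.
"misvuh" has last vowel 'u'. The stems whose last vowel is 'u' (nolfobug → nolfobuget, pozleluf → pozlelufet) add -et.
So misvuh → misvuhet.

misvuhet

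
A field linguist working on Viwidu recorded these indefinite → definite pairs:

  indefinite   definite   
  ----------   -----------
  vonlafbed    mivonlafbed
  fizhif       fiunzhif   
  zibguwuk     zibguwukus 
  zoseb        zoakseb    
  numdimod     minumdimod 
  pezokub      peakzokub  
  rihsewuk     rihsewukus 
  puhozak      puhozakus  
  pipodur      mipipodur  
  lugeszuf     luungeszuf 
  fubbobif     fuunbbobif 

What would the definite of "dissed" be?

midissed

pezokub and lugeszuf both have last vowel 'u' yet inflect differently (peakzokub, luungeszuf), so the last vowel is not what conditions the rule; the final letter is.
"dissed" ends in -d. The stems ending in -d (numdimod → minumdimod, vonlafbed → mivonlafbed) add the prefix mi-.
The other patterns: stems ending in -b insert -ak- after the first vowel; stems ending in -f insert -un- after the first vowel; stems ending in -k add -us.
So dissed → midissed.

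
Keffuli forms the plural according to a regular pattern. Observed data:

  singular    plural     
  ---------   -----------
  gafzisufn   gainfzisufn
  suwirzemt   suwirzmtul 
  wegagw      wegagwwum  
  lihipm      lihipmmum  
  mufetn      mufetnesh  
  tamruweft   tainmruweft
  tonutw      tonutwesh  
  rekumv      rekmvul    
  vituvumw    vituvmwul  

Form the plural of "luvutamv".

luvutmvul

mufetn and gafzisufn both end in -n yet inflect differently (mufetnesh, gainfzisufn), so the final letter is not what conditions the rule; the second-to-last letter is.
"luvutamv" has second-to-last letter 'm'. The stems whose second-to-last letter is 'm' (vituvumw → vituvmwul, suwirzemt → suwirzmtul, rekumv → rekmvul) delete the last vowel and add -ul.
The other patterns: stems whose second-to-last letter is 't' add -esh; stems whose second-to-last letter is 'f' insert -in- after the first vowel; stems whose second-to-last letter is 'g' or 'p' double the final consonant and add -um.
So luvutamv → luvutmvul.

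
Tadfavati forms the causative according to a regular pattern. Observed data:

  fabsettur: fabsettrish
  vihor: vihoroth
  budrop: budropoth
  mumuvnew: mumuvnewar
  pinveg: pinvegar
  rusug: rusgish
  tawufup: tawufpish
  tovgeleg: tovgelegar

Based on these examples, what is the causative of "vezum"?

pinveg and rusug both end in -g yet inflect differently (pinvegar, rusgish), so the final letter is not what conditions the rule; the last vowel is.
"vezum" has last vowel 'u'. The stems whose last vowel is 'u' (fabsettur → fabsettrish, rusug → rusgish, tawufup → tawufpish) delete the last vowel and add -ish.
So vezum → vezmish.

vezmish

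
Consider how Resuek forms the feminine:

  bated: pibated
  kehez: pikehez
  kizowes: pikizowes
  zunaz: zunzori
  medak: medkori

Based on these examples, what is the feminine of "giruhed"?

pigiruhed

"giruhed" has last vowel 'e'. The stems whose last vowel is 'e' (bated → pibated, kehez → pikehez, kizowes → pikizowes) add the prefix pi-.
So giruhed → pigiruhed.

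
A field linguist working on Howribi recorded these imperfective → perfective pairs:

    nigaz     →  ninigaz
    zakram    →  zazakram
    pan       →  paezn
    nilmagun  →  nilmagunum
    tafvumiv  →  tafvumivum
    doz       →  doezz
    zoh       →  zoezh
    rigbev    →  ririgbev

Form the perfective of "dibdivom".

doz and nigaz both end in -z yet inflect differently (doezz, ninigaz), so the final letter is not what conditions the rule; the number of vowels is.
"dibdivom" has 3 vowels. The stems with 3 vowels (nilmagun → nilmagunum, tafvumiv → tafvumivum) add -um.
So dibdivom → dibdivomum.

dibdivomum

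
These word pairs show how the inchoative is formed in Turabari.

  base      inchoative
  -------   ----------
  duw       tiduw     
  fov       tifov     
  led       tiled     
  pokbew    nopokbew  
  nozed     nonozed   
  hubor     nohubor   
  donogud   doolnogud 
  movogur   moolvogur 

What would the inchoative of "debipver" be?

"debipver" has 3 vowels. The stems with 3 vowels (donogud → doolnogud, movogur → moolvogur) insert -ol- after the first vowel.
The other patterns: stems with 1 vowel add the prefix ti-; stems with 2 vowels add the prefix no-.
So debipver → deolbipver.

deolbipver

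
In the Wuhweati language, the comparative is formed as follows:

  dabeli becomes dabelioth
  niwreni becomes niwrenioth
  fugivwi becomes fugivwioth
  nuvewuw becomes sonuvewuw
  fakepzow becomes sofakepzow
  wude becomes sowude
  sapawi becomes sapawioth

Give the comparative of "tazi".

"tazi" ends in -i. The stems ending in -i (sapawi → sapawioth, niwreni → niwrenioth, dabeli → dabelioth) add -oth.
The other pattern: stems ending in -e or -w add the prefix so-.
So tazi → tazioth.

tazioth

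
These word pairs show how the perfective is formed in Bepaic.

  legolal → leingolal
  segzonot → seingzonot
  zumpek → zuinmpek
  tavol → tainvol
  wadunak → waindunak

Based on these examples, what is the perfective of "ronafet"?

Every pair shown (legolal → leingolal, segzonot → seingzonot, zumpek → zuinmpek, …) follows the same rule: insert -in- after the first vowel.
So ronafet → roinnafet.

roinnafet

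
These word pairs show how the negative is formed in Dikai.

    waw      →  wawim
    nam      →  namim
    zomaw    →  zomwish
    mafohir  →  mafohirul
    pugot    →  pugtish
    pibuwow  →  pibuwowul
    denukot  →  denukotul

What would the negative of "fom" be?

"fom" has 1 vowel. The stems with 1 vowel (waw → wawim, nam → namim) add -im.
So fom → fomim.

fomim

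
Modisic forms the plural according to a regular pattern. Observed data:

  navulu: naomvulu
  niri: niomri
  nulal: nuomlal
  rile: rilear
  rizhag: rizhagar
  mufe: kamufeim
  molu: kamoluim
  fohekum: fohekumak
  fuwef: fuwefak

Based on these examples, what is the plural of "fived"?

fivedak

rile and mufe both end in -e yet inflect differently (rilear, kamufeim), so the final letter is not what conditions the rule; the first letter is.
"fived" begins with f-. The stems beginning with f- (fohekum → fohekumak, fuwef → fuwefak) add -ak.
The other patterns: stems beginning with n- insert -om- after the first vowel; stems beginning with r- add -ar; stems beginning with m- add ka- … -im around the stem.
So fived → fivedak.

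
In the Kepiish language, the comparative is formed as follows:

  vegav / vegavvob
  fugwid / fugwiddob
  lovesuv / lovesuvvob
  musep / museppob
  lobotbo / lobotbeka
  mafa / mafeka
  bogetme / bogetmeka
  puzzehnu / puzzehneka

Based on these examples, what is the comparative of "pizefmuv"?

pizefmuvvob

"pizefmuv" ends in a consonant. The stems ending in a consonant (vegav → vegavvob, fugwid → fugwiddob, lovesuv → lovesuvvob) double the final consonant and add -ob.
The other pattern: stems ending in a vowel drop the final letter and add -eka.
So pizefmuv → pizefmuvvob.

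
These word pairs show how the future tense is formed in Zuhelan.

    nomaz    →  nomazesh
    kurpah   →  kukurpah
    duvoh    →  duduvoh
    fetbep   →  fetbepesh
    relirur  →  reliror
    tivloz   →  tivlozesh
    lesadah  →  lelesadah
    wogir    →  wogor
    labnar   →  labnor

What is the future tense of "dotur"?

dotor

"dotur" ends in -r. The stems ending in -r (relirur → reliror, labnar → labnor, wogir → wogor) change the last vowel to 'o'.
The other patterns: stems ending in -h repeat the first consonant+vowel as a prefix; stems ending in -p or -z add -esh.
So dotur → dotor.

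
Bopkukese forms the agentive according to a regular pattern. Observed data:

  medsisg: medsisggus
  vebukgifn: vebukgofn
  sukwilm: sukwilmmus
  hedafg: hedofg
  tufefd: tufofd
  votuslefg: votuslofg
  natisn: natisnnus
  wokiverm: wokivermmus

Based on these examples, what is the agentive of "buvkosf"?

buvkosffus

"buvkosf" has second-to-last letter 's'. The stems whose second-to-last letter is 's' (natisn → natisnnus, medsisg → medsisggus) double the final consonant and add -us.
So buvkosf → buvkosffus.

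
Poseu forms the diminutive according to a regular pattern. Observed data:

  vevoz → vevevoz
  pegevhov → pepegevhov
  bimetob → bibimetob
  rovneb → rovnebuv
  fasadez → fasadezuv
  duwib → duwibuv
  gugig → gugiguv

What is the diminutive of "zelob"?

zezelob

vevoz and fasadez both end in -z yet inflect differently (vevevoz, fasadezuv), so the final letter is not what conditions the rule; the last vowel is.
"zelob" has last vowel 'o'. The stems whose last vowel is 'o' (pegevhov → pepegevhov, bimetob → bibimetob, vevoz → vevevoz) repeat the first consonant+vowel as a prefix.
The other pattern: stems whose last vowel is 'e' or 'i' add -uv.
So zelob → zezelob.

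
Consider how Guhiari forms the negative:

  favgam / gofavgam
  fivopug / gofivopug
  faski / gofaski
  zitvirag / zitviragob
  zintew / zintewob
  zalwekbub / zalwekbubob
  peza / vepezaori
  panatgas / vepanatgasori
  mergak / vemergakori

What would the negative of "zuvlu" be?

zuvluob

fivopug and zitvirag both end in -g yet inflect differently (gofivopug, zitviragob), so the final letter is not what conditions the rule; the first letter is.
"zuvlu" begins with z-. The stems beginning with z- (zitvirag → zitviragob, zintew → zintewob, zalwekbub → zalwekbubob) add -ob.
The other patterns: stems beginning with f- add the prefix go-; stems beginning with m- or p- add ve- … -ori around the stem.
So zuvlu → zuvluob.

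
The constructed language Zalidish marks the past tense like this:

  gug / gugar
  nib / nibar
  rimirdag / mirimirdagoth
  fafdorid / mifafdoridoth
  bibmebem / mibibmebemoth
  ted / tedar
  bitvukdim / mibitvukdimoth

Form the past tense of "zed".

zedar

"zed" has 1 vowel. The stems with 1 vowel (nib → nibar, gug → gugar, ted → tedar) add -ar.
So zed → zedar.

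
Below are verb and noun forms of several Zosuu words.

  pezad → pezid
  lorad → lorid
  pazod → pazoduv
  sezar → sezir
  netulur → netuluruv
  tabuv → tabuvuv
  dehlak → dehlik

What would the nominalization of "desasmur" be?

desasmuruv

lorad and pazod both end in -d yet inflect differently (lorid, pazoduv), so the final letter is not what conditions the rule; the last vowel is.
"desasmur" has last vowel 'u'. The stems whose last vowel is 'u' (tabuv → tabuvuv, netulur → netuluruv) add -uv.
So desasmur → desasmuruv.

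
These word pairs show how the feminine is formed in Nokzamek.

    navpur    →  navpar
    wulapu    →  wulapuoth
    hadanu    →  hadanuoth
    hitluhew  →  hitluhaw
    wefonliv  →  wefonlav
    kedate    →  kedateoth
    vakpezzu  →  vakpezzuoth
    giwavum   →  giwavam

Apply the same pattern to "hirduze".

hirduzeoth

navpur and hadanu both have last vowel 'u' yet inflect differently (navpar, hadanuoth), so the last vowel is not what conditions the rule; whether the stem ends in a vowel or a consonant is.
"hirduze" ends in a vowel. The stems ending in a vowel (hadanu → hadanuoth, vakpezzu → vakpezzuoth, kedate → kedateoth) add -oth.
The other pattern: stems ending in a consonant change the last vowel to 'a'.
So hirduze → hirduzeoth.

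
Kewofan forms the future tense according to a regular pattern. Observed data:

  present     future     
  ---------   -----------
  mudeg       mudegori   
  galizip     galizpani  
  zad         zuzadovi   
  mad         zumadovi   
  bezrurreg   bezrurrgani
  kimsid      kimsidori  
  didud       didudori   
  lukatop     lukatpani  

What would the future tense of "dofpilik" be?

dofpilkani

zad and kimsid both end in -d yet inflect differently (zuzadovi, kimsidori), so the final letter is not what conditions the rule; the number of vowels is.
"dofpilik" has 3 vowels. The stems with 3 vowels (galizip → galizpani, bezrurreg → bezrurrgani, lukatop → lukatpani) delete the last vowel and add -ani.
The other patterns: stems with 1 vowel add zu- … -ovi around the stem; stems with 2 vowels add -ori.
So dofpilik → dofpilkani.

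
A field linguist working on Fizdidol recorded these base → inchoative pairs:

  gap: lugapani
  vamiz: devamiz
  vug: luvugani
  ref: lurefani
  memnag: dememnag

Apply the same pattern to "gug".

lugugani

vug and memnag both end in -g yet inflect differently (luvugani, dememnag), so the final letter is not what conditions the rule; the number of vowels is.
"gug" has 1 vowel. The stems with 1 vowel (gap → lugapani, vug → luvugani, ref → lurefani) add lu- … -ani around the stem.
The other pattern: stems with 2 vowels add the prefix de-.
So gug → lugugani.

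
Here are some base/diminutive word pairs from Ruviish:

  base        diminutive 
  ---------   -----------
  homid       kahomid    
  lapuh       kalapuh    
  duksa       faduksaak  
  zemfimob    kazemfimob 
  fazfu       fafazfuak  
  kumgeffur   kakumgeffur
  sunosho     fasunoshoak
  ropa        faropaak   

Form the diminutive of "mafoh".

fazfu and lapuh both have last vowel 'u' yet inflect differently (fafazfuak, kalapuh), so the last vowel is not what conditions the rule; whether the stem ends in a vowel or a consonant is.
"mafoh" ends in a consonant. The stems ending in a consonant (lapuh → kalapuh, kumgeffur → kakumgeffur, homid → kahomid) add the prefix ka-.
The other pattern: stems ending in a vowel add fa- … -ak around the stem.
So mafoh → kamafoh.

kamafoh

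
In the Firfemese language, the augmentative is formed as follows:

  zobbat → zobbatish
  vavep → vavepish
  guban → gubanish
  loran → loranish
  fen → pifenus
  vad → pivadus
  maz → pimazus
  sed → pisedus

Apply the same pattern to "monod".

monodish

"monod" has 2 vowels. The stems with 2 vowels (zobbat → zobbatish, vavep → vavepish, guban → gubanish) add -ish.
The other pattern: stems with 1 vowel add pi- … -us around the stem.
So monod → monodish.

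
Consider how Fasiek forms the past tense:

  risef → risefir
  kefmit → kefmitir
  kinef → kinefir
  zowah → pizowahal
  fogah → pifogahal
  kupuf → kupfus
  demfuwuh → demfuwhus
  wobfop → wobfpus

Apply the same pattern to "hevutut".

hevuttus

risef and kupuf both end in -f yet inflect differently (risefir, kupfus), so the final letter is not what conditions the rule; the last vowel is.
"hevutut" has last vowel 'u'. The stems whose last vowel is 'u' (kupuf → kupfus, demfuwuh → demfuwhus) delete the last vowel and add -us.
The other patterns: stems whose last vowel is 'e' or 'i' add -ir; stems whose last vowel is 'a' add pi- … -al around the stem.
So hevutut → hevuttus.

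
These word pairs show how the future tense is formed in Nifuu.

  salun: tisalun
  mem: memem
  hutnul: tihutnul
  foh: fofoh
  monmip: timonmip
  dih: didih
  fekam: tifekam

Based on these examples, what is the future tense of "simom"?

tisimom

mem and fekam both end in -m yet inflect differently (memem, tifekam), so the final letter is not what conditions the rule; the number of vowels is.
"simom" has 2 vowels. The stems with 2 vowels (hutnul → tihutnul, monmip → timonmip, fekam → tifekam) add the prefix ti-.
The other pattern: stems with 1 vowel repeat the first consonant+vowel as a prefix.
So simom → tisimom.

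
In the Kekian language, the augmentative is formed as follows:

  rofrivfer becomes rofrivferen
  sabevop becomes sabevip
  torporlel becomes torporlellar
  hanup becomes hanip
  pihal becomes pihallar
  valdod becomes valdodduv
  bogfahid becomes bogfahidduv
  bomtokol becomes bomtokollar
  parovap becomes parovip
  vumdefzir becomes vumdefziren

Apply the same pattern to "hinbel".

bogfahid and vumdefzir both have last vowel 'i' yet inflect differently (bogfahidduv, vumdefziren), so the last vowel is not what conditions the rule; the final letter is.
"hinbel" ends in -l. The stems ending in -l (pihal → pihallar, torporlel → torporlellar, bomtokol → bomtokollar) double the final consonant and add -ar.
So hinbel → hinbellar.

hinbellar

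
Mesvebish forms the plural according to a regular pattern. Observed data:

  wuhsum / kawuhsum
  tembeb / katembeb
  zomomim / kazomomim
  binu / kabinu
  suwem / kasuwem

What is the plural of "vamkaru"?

kavamkaru

Every pair shown (wuhsum → kawuhsum, tembeb → katembeb, zomomim → kazomomim, …) follows the same rule: add the prefix ka-.
So vamkaru → kavamkaru.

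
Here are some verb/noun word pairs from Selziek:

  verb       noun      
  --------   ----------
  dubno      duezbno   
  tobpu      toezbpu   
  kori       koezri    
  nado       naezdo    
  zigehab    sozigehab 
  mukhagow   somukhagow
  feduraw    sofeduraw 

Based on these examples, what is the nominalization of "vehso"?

veezhso

dubno and mukhagow both have last vowel 'o' yet inflect differently (duezbno, somukhagow), so the last vowel is not what conditions the rule; whether the stem ends in a vowel or a consonant is.
"vehso" ends in a vowel. The stems ending in a vowel (dubno → duezbno, tobpu → toezbpu, kori → koezri) insert -ez- after the first vowel.
The other pattern: stems ending in a consonant add the prefix so-.
So vehso → veezhso.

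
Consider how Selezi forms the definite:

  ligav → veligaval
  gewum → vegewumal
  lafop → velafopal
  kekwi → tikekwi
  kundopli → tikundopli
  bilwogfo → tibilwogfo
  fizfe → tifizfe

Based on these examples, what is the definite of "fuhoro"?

tifuhoro

"fuhoro" ends in a vowel. The stems ending in a vowel (kekwi → tikekwi, kundopli → tikundopli, bilwogfo → tibilwogfo) add the prefix ti-.
The other pattern: stems ending in a consonant add ve- … -al around the stem.
So fuhoro → tifuhoro.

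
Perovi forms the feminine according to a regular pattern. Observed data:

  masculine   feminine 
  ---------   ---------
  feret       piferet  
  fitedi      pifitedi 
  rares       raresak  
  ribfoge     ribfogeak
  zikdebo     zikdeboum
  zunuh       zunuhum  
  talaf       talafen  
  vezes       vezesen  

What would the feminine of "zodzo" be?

zodzoum

rares and vezes both end in -s yet inflect differently (raresak, vezesen), so the final letter is not what conditions the rule; the first letter is.
"zodzo" begins with z-. The stems beginning with z- (zikdebo → zikdeboum, zunuh → zunuhum) add -um.
The other patterns: stems beginning with f- add the prefix pi-; stems beginning with r- add -ak; stems beginning with t- or v- add -en.
So zodzo → zodzoum.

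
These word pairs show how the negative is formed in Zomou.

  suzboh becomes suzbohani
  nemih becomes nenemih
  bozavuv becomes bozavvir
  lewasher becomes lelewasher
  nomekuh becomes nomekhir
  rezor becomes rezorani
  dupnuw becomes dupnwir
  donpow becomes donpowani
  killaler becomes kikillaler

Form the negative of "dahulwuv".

suzboh and nomekuh both end in -h yet inflect differently (suzbohani, nomekhir), so the final letter is not what conditions the rule; the last vowel is.
"dahulwuv" has last vowel 'u'. The stems whose last vowel is 'u' (nomekuh → nomekhir, bozavuv → bozavvir, dupnuw → dupnwir) delete the last vowel and add -ir.
The other patterns: stems whose last vowel is 'o' add -ani; stems whose last vowel is 'e' or 'i' repeat the first consonant+vowel as a prefix.
So dahulwuv → dahulwvir.

dahulwvir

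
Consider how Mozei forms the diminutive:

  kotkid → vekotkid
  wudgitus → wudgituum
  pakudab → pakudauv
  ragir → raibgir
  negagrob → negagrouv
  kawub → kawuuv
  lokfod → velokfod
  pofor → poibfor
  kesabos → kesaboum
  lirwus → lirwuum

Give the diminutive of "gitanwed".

negagrob and pofor both have last vowel 'o' yet inflect differently (negagrouv, poibfor), so the last vowel is not what conditions the rule; the final letter is.
"gitanwed" ends in -d. The stems ending in -d (kotkid → vekotkid, lokfod → velokfod) add the prefix ve-.
The other patterns: stems ending in -b drop the final letter and add -uv; stems ending in -r insert -ib- after the first vowel; stems ending in -s drop the final letter and add -um.
So gitanwed → vegitanwed.

vegitanwed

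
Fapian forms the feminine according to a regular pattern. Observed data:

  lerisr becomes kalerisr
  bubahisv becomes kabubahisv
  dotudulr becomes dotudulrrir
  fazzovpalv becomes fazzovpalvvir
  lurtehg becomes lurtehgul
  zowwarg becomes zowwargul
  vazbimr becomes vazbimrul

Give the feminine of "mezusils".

lerisr and dotudulr both end in -r yet inflect differently (kalerisr, dotudulrrir), so the final letter is not what conditions the rule; the second-to-last letter is.
"mezusils" has second-to-last letter 'l'. The stems whose second-to-last letter is 'l' (dotudulr → dotudulrrir, fazzovpalv → fazzovpalvvir) double the final consonant and add -ir.
So mezusils → mezusilssir.

mezusilssir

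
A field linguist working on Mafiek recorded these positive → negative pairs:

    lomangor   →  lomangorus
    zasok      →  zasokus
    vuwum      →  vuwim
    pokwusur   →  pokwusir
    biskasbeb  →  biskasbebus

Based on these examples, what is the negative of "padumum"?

pokwusur and lomangor both end in -r yet inflect differently (pokwusir, lomangorus), so the final letter is not what conditions the rule; the last vowel is.
"padumum" has last vowel 'u'. The stems whose last vowel is 'u' (pokwusur → pokwusir, vuwum → vuwim) change the last vowel to 'i'.
The other pattern: stems whose last vowel is 'e' or 'o' add -us.
So padumum → padumim.

padumim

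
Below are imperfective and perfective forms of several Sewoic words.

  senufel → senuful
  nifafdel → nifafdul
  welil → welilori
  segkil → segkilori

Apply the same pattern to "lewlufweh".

lewlufwuh

senufel and segkil both end in -l yet inflect differently (senuful, segkilori), so the final letter is not what conditions the rule; the last vowel is.
"lewlufweh" has last vowel 'e'. The stems whose last vowel is 'e' (senufel → senuful, nifafdel → nifafdul) change the last vowel to 'u'.
So lewlufweh → lewlufwuh.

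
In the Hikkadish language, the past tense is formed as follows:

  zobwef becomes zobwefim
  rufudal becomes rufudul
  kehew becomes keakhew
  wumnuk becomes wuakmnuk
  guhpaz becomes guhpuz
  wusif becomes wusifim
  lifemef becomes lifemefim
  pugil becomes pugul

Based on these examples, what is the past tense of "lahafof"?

lahafofim

lifemef and kehew both have last vowel 'e' yet inflect differently (lifemefim, keakhew), so the last vowel is not what conditions the rule; the final letter is.
"lahafof" ends in -f. The stems ending in -f (wusif → wusifim, lifemef → lifemefim, zobwef → zobwefim) add -im.
So lahafof → lahafofim.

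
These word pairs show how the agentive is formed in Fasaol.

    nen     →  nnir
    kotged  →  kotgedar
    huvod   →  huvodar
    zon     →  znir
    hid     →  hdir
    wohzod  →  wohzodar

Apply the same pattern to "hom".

hmir

wohzod and hid both end in -d yet inflect differently (wohzodar, hdir), so the final letter is not what conditions the rule; the number of vowels is.
"hom" has 1 vowel. The stems with 1 vowel (hid → hdir, zon → znir, nen → nnir) delete the last vowel and add -ir.
The other pattern: stems with 2 vowels add -ar.
So hom → hmir.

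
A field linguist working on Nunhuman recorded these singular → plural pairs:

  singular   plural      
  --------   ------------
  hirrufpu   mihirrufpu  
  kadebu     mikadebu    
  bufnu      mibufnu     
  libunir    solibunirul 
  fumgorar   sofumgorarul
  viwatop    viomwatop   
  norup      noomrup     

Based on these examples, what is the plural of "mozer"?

hirrufpu and norup both have last vowel 'u' yet inflect differently (mihirrufpu, noomrup), so the last vowel is not what conditions the rule; the final letter is.
"mozer" ends in -r. The stems ending in -r (libunir → solibunirul, fumgorar → sofumgorarul) add so- … -ul around the stem.
The other patterns: stems ending in -u add the prefix mi-; stems ending in -p insert -om- after the first vowel.
So mozer → somozerul.

somozerul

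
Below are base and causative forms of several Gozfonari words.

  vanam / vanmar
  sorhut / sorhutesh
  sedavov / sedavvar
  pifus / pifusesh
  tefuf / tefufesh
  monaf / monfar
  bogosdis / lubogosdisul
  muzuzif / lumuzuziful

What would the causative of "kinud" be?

kinudesh

pifus and bogosdis both end in -s yet inflect differently (pifusesh, lubogosdisul), so the final letter is not what conditions the rule; the last vowel is.
"kinud" has last vowel 'u'. The stems whose last vowel is 'u' (sorhut → sorhutesh, tefuf → tefufesh, pifus → pifusesh) add -esh.
So kinud → kinudesh.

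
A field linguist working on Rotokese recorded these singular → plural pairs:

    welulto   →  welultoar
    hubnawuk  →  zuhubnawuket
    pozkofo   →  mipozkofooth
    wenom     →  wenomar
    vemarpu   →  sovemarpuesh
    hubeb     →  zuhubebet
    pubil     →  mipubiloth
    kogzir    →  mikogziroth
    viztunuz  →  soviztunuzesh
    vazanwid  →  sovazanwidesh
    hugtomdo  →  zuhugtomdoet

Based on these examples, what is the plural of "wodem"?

"wodem" begins with w-. The stems beginning with w- (wenom → wenomar, welulto → welultoar) add -ar.
The other patterns: stems beginning with v- add so- … -esh around the stem; stems beginning with h- add zu- … -et around the stem; stems beginning with k- or p- add mi- … -oth around the stem.
So wodem → wodemar.

wodemar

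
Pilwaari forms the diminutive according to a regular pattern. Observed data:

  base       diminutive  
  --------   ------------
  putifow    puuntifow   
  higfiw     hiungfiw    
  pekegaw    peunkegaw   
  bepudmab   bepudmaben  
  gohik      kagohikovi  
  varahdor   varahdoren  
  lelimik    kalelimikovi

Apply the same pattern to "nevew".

"nevew" ends in -w. The stems ending in -w (pekegaw → peunkegaw, putifow → puuntifow, higfiw → hiungfiw) insert -un- after the first vowel.
The other patterns: stems ending in -b or -r add -en; stems ending in -k add ka- … -ovi around the stem.
So nevew → neunvew.

neunvew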